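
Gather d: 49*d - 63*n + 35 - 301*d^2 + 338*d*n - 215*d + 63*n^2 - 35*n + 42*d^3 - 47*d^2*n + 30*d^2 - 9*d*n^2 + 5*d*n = 42*d^3 + d^2*(-47*n - 271) + d*(-9*n^2 + 343*n - 166) + 63*n^2 - 98*n + 35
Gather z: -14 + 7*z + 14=7*z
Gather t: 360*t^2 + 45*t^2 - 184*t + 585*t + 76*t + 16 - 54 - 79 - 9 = 405*t^2 + 477*t - 126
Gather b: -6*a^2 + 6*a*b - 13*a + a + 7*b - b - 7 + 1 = -6*a^2 - 12*a + b*(6*a + 6) - 6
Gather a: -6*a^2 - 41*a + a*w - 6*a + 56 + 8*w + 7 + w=-6*a^2 + a*(w - 47) + 9*w + 63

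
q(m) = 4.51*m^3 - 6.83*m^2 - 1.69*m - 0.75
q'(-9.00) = 1217.18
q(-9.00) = -3826.56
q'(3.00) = 79.10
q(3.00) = 54.48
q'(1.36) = 4.76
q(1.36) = -4.34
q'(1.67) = 13.23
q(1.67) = -1.62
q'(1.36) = 4.76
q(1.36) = -4.34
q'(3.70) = 132.99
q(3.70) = 127.94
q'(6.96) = 558.65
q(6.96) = 1177.19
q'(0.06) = -2.46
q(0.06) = -0.88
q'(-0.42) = 6.43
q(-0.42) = -1.58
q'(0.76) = -4.26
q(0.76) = -4.00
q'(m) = 13.53*m^2 - 13.66*m - 1.69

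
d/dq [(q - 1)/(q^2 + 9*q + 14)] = (q^2 + 9*q - (q - 1)*(2*q + 9) + 14)/(q^2 + 9*q + 14)^2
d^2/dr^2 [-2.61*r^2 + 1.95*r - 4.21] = -5.22000000000000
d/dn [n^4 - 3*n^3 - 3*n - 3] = 4*n^3 - 9*n^2 - 3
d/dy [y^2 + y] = 2*y + 1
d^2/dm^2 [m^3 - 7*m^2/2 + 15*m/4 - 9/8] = 6*m - 7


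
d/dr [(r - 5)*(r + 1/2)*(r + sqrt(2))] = 3*r^2 - 9*r + 2*sqrt(2)*r - 9*sqrt(2)/2 - 5/2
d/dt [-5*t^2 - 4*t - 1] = -10*t - 4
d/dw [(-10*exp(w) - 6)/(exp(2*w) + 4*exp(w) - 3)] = (10*exp(2*w) + 12*exp(w) + 54)*exp(w)/(exp(4*w) + 8*exp(3*w) + 10*exp(2*w) - 24*exp(w) + 9)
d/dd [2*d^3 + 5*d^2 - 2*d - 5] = 6*d^2 + 10*d - 2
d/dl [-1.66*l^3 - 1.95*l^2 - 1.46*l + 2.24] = -4.98*l^2 - 3.9*l - 1.46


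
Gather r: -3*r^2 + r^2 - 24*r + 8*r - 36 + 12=-2*r^2 - 16*r - 24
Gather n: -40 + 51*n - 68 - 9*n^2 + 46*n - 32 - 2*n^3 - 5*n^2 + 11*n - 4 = -2*n^3 - 14*n^2 + 108*n - 144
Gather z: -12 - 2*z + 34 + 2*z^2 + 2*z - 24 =2*z^2 - 2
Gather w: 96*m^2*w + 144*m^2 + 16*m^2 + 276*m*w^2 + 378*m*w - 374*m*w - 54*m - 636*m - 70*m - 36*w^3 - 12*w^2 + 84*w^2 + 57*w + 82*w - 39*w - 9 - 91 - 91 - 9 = 160*m^2 - 760*m - 36*w^3 + w^2*(276*m + 72) + w*(96*m^2 + 4*m + 100) - 200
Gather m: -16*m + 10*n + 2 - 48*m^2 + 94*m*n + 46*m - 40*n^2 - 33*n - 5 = -48*m^2 + m*(94*n + 30) - 40*n^2 - 23*n - 3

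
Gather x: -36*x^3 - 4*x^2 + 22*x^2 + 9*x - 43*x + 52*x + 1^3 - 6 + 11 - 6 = -36*x^3 + 18*x^2 + 18*x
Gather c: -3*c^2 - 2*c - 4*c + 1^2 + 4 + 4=-3*c^2 - 6*c + 9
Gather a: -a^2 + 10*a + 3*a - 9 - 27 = -a^2 + 13*a - 36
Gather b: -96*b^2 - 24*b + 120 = -96*b^2 - 24*b + 120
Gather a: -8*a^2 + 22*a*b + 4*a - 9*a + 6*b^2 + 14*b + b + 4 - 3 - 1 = -8*a^2 + a*(22*b - 5) + 6*b^2 + 15*b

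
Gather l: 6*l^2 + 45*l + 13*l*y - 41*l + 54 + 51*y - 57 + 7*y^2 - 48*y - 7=6*l^2 + l*(13*y + 4) + 7*y^2 + 3*y - 10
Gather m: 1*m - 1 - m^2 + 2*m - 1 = -m^2 + 3*m - 2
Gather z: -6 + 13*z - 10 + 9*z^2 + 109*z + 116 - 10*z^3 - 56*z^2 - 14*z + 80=-10*z^3 - 47*z^2 + 108*z + 180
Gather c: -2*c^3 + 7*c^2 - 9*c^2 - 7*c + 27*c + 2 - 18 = -2*c^3 - 2*c^2 + 20*c - 16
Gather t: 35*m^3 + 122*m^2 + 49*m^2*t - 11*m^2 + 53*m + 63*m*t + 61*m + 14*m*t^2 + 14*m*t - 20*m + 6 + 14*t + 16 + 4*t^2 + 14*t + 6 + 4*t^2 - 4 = 35*m^3 + 111*m^2 + 94*m + t^2*(14*m + 8) + t*(49*m^2 + 77*m + 28) + 24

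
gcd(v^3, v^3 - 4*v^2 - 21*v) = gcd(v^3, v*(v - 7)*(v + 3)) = v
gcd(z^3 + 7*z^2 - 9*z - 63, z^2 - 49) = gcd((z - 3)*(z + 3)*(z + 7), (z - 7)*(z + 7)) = z + 7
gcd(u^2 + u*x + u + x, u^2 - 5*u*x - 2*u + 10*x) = 1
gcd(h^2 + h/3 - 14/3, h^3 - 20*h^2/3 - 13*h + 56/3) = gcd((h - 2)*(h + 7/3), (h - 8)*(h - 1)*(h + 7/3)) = h + 7/3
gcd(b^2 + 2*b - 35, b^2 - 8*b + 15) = b - 5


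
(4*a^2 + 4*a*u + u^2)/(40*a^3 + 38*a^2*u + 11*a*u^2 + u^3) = (2*a + u)/(20*a^2 + 9*a*u + u^2)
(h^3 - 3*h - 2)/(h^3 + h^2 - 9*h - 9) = (h^2 - h - 2)/(h^2 - 9)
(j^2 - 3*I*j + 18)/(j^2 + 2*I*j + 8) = (j^2 - 3*I*j + 18)/(j^2 + 2*I*j + 8)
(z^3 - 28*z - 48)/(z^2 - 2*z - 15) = (-z^3 + 28*z + 48)/(-z^2 + 2*z + 15)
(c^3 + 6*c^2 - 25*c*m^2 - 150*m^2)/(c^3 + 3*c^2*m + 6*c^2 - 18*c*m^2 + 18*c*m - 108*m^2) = (c^2 - 25*m^2)/(c^2 + 3*c*m - 18*m^2)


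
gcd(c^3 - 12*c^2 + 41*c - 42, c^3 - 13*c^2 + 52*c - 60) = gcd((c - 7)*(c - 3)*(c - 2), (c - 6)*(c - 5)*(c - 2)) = c - 2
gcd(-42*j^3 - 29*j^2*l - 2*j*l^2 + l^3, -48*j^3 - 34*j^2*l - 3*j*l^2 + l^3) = 6*j^2 + 5*j*l + l^2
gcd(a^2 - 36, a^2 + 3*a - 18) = a + 6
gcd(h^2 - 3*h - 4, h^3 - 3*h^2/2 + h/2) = 1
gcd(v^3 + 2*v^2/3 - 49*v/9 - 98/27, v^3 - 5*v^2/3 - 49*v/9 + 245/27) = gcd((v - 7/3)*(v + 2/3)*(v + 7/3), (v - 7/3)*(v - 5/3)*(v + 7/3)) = v^2 - 49/9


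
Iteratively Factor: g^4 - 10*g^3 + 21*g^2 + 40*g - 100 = (g + 2)*(g^3 - 12*g^2 + 45*g - 50) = (g - 2)*(g + 2)*(g^2 - 10*g + 25) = (g - 5)*(g - 2)*(g + 2)*(g - 5)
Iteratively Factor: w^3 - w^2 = (w)*(w^2 - w) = w^2*(w - 1)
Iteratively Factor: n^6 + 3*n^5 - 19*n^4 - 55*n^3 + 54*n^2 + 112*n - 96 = (n + 4)*(n^5 - n^4 - 15*n^3 + 5*n^2 + 34*n - 24) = (n - 1)*(n + 4)*(n^4 - 15*n^2 - 10*n + 24) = (n - 1)*(n + 3)*(n + 4)*(n^3 - 3*n^2 - 6*n + 8) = (n - 1)*(n + 2)*(n + 3)*(n + 4)*(n^2 - 5*n + 4) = (n - 1)^2*(n + 2)*(n + 3)*(n + 4)*(n - 4)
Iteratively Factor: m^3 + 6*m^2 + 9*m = (m)*(m^2 + 6*m + 9) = m*(m + 3)*(m + 3)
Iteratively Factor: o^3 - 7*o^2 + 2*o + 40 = (o - 4)*(o^2 - 3*o - 10) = (o - 5)*(o - 4)*(o + 2)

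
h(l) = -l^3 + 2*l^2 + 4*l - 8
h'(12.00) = -380.00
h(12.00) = -1400.00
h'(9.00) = -203.00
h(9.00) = -539.00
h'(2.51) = -4.86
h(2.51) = -1.17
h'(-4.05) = -61.41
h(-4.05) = 75.04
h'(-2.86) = -31.98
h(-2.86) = 20.31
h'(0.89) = 5.18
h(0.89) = -3.56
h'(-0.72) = -0.44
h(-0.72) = -9.47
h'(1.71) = 2.07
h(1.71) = -0.31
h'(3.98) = -27.60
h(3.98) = -23.44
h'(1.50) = 3.25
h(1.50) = -0.88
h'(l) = -3*l^2 + 4*l + 4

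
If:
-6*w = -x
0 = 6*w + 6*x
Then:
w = 0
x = 0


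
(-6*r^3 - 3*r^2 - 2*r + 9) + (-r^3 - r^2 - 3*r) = -7*r^3 - 4*r^2 - 5*r + 9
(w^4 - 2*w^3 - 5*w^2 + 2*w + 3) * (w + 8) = w^5 + 6*w^4 - 21*w^3 - 38*w^2 + 19*w + 24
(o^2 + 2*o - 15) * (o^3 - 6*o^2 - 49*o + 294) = o^5 - 4*o^4 - 76*o^3 + 286*o^2 + 1323*o - 4410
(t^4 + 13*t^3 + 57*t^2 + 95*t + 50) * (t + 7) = t^5 + 20*t^4 + 148*t^3 + 494*t^2 + 715*t + 350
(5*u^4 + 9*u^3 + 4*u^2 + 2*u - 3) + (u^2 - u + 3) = 5*u^4 + 9*u^3 + 5*u^2 + u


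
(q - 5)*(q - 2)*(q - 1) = q^3 - 8*q^2 + 17*q - 10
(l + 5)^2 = l^2 + 10*l + 25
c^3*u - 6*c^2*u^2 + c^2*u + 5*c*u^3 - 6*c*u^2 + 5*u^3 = (c - 5*u)*(c - u)*(c*u + u)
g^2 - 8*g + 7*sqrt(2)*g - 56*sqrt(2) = (g - 8)*(g + 7*sqrt(2))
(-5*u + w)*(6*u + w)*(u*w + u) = -30*u^3*w - 30*u^3 + u^2*w^2 + u^2*w + u*w^3 + u*w^2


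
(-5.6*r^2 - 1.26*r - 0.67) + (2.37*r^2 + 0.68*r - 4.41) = -3.23*r^2 - 0.58*r - 5.08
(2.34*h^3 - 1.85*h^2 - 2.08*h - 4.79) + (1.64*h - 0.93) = 2.34*h^3 - 1.85*h^2 - 0.44*h - 5.72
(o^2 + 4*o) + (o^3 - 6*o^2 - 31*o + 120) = o^3 - 5*o^2 - 27*o + 120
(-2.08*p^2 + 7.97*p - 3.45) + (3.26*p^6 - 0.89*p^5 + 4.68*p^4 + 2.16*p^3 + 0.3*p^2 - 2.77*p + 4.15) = 3.26*p^6 - 0.89*p^5 + 4.68*p^4 + 2.16*p^3 - 1.78*p^2 + 5.2*p + 0.7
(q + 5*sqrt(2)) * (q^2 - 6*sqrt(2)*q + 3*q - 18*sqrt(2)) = q^3 - sqrt(2)*q^2 + 3*q^2 - 60*q - 3*sqrt(2)*q - 180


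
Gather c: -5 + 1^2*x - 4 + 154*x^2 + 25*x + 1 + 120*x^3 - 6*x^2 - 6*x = 120*x^3 + 148*x^2 + 20*x - 8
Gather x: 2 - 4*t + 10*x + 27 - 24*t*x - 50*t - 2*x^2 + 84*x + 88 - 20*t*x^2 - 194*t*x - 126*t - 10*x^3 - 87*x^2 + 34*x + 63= -180*t - 10*x^3 + x^2*(-20*t - 89) + x*(128 - 218*t) + 180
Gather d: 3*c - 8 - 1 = 3*c - 9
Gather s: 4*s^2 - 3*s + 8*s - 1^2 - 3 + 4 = 4*s^2 + 5*s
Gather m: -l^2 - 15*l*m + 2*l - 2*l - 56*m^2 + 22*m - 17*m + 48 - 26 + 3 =-l^2 - 56*m^2 + m*(5 - 15*l) + 25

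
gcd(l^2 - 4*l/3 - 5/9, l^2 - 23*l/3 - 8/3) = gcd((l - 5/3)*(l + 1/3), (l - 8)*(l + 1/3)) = l + 1/3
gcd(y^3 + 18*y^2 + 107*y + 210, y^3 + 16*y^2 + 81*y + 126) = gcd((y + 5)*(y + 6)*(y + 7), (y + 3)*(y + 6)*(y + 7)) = y^2 + 13*y + 42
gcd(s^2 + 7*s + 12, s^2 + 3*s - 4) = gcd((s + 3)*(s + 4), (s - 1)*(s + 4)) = s + 4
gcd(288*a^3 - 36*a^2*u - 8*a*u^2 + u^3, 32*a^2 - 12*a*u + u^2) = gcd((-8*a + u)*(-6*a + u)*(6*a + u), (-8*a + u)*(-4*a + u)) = -8*a + u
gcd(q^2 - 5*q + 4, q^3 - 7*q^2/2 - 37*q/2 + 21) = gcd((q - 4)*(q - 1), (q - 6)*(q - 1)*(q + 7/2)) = q - 1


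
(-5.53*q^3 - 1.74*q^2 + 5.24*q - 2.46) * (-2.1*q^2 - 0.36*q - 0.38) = 11.613*q^5 + 5.6448*q^4 - 8.2762*q^3 + 3.9408*q^2 - 1.1056*q + 0.9348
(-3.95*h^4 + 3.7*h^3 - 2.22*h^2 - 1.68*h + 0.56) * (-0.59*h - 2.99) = 2.3305*h^5 + 9.6275*h^4 - 9.7532*h^3 + 7.629*h^2 + 4.6928*h - 1.6744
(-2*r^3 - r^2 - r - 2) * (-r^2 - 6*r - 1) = 2*r^5 + 13*r^4 + 9*r^3 + 9*r^2 + 13*r + 2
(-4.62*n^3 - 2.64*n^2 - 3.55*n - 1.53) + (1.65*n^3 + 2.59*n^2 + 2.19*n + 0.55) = -2.97*n^3 - 0.0500000000000003*n^2 - 1.36*n - 0.98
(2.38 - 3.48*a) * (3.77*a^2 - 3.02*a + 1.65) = -13.1196*a^3 + 19.4822*a^2 - 12.9296*a + 3.927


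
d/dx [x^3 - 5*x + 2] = 3*x^2 - 5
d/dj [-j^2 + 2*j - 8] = 2 - 2*j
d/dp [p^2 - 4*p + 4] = 2*p - 4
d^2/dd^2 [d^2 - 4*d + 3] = 2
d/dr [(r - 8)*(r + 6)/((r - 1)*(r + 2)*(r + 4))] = (-r^4 + 4*r^3 + 156*r^2 + 464*r + 112)/(r^6 + 10*r^5 + 29*r^4 + 4*r^3 - 76*r^2 - 32*r + 64)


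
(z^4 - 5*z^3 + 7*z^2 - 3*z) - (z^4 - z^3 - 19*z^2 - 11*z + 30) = -4*z^3 + 26*z^2 + 8*z - 30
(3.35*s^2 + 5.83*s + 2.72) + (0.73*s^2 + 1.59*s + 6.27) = 4.08*s^2 + 7.42*s + 8.99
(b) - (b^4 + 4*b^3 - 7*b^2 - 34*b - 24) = -b^4 - 4*b^3 + 7*b^2 + 35*b + 24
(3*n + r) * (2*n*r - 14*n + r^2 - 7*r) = 6*n^2*r - 42*n^2 + 5*n*r^2 - 35*n*r + r^3 - 7*r^2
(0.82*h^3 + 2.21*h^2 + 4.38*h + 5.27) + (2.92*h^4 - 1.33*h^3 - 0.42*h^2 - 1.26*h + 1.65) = 2.92*h^4 - 0.51*h^3 + 1.79*h^2 + 3.12*h + 6.92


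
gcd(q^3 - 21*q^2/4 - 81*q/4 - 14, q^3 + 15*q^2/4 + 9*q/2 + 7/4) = q^2 + 11*q/4 + 7/4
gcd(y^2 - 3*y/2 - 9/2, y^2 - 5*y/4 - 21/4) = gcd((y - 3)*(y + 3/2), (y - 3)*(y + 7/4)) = y - 3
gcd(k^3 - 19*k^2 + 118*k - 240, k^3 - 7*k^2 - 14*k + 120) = k^2 - 11*k + 30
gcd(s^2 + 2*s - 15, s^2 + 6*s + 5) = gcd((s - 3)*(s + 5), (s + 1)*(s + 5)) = s + 5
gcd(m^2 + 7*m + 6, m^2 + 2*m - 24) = m + 6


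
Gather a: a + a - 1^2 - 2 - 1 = 2*a - 4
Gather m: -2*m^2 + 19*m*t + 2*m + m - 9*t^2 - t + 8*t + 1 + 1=-2*m^2 + m*(19*t + 3) - 9*t^2 + 7*t + 2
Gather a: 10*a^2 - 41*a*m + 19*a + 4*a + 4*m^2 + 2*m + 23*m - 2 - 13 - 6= 10*a^2 + a*(23 - 41*m) + 4*m^2 + 25*m - 21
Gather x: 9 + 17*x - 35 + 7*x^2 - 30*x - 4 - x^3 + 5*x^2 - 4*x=-x^3 + 12*x^2 - 17*x - 30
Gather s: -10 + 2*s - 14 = 2*s - 24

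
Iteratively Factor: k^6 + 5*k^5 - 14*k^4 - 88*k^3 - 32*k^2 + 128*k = (k - 1)*(k^5 + 6*k^4 - 8*k^3 - 96*k^2 - 128*k) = (k - 1)*(k + 2)*(k^4 + 4*k^3 - 16*k^2 - 64*k) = (k - 1)*(k + 2)*(k + 4)*(k^3 - 16*k) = k*(k - 1)*(k + 2)*(k + 4)*(k^2 - 16) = k*(k - 4)*(k - 1)*(k + 2)*(k + 4)*(k + 4)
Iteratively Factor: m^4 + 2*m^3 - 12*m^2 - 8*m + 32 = (m + 4)*(m^3 - 2*m^2 - 4*m + 8) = (m - 2)*(m + 4)*(m^2 - 4) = (m - 2)*(m + 2)*(m + 4)*(m - 2)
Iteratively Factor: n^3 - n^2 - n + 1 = (n - 1)*(n^2 - 1) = (n - 1)*(n + 1)*(n - 1)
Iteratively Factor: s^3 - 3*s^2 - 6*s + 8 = (s - 4)*(s^2 + s - 2) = (s - 4)*(s + 2)*(s - 1)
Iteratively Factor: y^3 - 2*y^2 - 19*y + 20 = (y - 1)*(y^2 - y - 20) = (y - 5)*(y - 1)*(y + 4)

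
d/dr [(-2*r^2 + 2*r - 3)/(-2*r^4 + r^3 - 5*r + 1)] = (2*(2*r - 1)*(2*r^4 - r^3 + 5*r - 1) - (2*r^2 - 2*r + 3)*(8*r^3 - 3*r^2 + 5))/(2*r^4 - r^3 + 5*r - 1)^2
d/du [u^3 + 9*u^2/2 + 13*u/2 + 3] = 3*u^2 + 9*u + 13/2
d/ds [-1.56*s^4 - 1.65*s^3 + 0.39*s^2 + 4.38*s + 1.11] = -6.24*s^3 - 4.95*s^2 + 0.78*s + 4.38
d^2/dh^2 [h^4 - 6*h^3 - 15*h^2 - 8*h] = 12*h^2 - 36*h - 30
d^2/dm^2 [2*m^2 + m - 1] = 4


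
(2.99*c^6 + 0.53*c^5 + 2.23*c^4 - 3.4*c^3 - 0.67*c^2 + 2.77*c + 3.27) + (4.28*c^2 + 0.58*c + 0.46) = 2.99*c^6 + 0.53*c^5 + 2.23*c^4 - 3.4*c^3 + 3.61*c^2 + 3.35*c + 3.73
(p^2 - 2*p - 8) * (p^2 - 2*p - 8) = p^4 - 4*p^3 - 12*p^2 + 32*p + 64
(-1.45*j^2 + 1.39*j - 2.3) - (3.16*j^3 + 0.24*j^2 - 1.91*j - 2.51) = -3.16*j^3 - 1.69*j^2 + 3.3*j + 0.21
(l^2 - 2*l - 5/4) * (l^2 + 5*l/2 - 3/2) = l^4 + l^3/2 - 31*l^2/4 - l/8 + 15/8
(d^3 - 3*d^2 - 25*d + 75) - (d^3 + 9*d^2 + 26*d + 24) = -12*d^2 - 51*d + 51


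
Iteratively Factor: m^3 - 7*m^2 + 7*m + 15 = (m + 1)*(m^2 - 8*m + 15) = (m - 3)*(m + 1)*(m - 5)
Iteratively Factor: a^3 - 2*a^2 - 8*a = (a + 2)*(a^2 - 4*a) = a*(a + 2)*(a - 4)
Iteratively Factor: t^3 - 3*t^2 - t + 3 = (t - 3)*(t^2 - 1) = (t - 3)*(t + 1)*(t - 1)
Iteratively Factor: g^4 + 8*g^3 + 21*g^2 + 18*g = (g + 3)*(g^3 + 5*g^2 + 6*g) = g*(g + 3)*(g^2 + 5*g + 6) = g*(g + 3)^2*(g + 2)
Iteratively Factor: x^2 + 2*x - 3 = (x + 3)*(x - 1)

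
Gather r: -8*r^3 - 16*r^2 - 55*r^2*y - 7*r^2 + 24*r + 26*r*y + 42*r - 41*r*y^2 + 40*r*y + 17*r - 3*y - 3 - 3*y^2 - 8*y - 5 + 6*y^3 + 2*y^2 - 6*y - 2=-8*r^3 + r^2*(-55*y - 23) + r*(-41*y^2 + 66*y + 83) + 6*y^3 - y^2 - 17*y - 10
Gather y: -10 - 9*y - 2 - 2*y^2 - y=-2*y^2 - 10*y - 12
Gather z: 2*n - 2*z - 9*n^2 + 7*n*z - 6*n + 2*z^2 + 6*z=-9*n^2 - 4*n + 2*z^2 + z*(7*n + 4)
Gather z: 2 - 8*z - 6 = -8*z - 4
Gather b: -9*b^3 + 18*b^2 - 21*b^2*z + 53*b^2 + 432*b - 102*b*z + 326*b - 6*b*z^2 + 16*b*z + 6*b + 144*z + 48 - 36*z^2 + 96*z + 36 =-9*b^3 + b^2*(71 - 21*z) + b*(-6*z^2 - 86*z + 764) - 36*z^2 + 240*z + 84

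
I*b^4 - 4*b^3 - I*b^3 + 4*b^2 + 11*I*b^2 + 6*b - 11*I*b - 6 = (b - 1)*(b - I)*(b + 6*I)*(I*b + 1)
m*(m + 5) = m^2 + 5*m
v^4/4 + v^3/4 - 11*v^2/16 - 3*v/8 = v*(v/4 + 1/2)*(v - 3/2)*(v + 1/2)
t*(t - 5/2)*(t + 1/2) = t^3 - 2*t^2 - 5*t/4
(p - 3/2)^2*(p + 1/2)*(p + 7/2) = p^4 + p^3 - 8*p^2 + 15*p/4 + 63/16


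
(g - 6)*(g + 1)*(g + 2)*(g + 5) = g^4 + 2*g^3 - 31*g^2 - 92*g - 60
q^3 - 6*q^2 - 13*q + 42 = (q - 7)*(q - 2)*(q + 3)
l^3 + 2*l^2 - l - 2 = (l - 1)*(l + 1)*(l + 2)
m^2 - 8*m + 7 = (m - 7)*(m - 1)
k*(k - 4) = k^2 - 4*k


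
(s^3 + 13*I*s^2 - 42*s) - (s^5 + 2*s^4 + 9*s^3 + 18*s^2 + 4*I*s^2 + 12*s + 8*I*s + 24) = -s^5 - 2*s^4 - 8*s^3 - 18*s^2 + 9*I*s^2 - 54*s - 8*I*s - 24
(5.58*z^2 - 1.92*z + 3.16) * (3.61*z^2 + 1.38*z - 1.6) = 20.1438*z^4 + 0.7692*z^3 - 0.17*z^2 + 7.4328*z - 5.056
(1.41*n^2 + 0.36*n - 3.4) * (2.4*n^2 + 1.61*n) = 3.384*n^4 + 3.1341*n^3 - 7.5804*n^2 - 5.474*n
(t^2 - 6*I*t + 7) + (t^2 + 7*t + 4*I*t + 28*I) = 2*t^2 + 7*t - 2*I*t + 7 + 28*I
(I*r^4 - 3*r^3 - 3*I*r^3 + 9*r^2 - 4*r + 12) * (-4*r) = -4*I*r^5 + 12*r^4 + 12*I*r^4 - 36*r^3 + 16*r^2 - 48*r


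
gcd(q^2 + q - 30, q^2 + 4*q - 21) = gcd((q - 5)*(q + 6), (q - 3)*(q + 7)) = 1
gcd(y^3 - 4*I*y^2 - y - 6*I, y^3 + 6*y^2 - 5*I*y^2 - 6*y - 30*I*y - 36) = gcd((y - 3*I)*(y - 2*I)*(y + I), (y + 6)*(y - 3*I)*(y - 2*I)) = y^2 - 5*I*y - 6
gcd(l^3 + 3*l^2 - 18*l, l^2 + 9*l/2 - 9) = l + 6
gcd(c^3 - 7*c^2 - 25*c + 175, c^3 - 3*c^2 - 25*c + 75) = c^2 - 25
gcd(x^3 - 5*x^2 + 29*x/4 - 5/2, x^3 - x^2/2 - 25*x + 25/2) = x - 1/2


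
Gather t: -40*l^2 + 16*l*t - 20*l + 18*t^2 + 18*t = -40*l^2 - 20*l + 18*t^2 + t*(16*l + 18)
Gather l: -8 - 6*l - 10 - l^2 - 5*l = -l^2 - 11*l - 18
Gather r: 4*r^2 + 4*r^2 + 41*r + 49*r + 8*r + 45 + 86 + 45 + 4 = 8*r^2 + 98*r + 180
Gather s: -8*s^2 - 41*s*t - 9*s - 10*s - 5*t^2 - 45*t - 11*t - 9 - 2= -8*s^2 + s*(-41*t - 19) - 5*t^2 - 56*t - 11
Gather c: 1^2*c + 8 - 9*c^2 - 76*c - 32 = -9*c^2 - 75*c - 24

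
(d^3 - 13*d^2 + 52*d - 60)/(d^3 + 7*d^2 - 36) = (d^2 - 11*d + 30)/(d^2 + 9*d + 18)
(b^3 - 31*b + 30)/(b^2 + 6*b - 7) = (b^2 + b - 30)/(b + 7)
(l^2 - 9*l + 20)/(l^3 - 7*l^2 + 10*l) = (l - 4)/(l*(l - 2))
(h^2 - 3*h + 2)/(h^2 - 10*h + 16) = (h - 1)/(h - 8)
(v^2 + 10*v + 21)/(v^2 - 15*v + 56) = (v^2 + 10*v + 21)/(v^2 - 15*v + 56)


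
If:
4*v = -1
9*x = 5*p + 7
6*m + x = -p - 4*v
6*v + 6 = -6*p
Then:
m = 25/108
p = -3/4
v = -1/4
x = 13/36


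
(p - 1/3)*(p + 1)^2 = p^3 + 5*p^2/3 + p/3 - 1/3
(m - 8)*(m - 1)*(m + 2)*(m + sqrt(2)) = m^4 - 7*m^3 + sqrt(2)*m^3 - 10*m^2 - 7*sqrt(2)*m^2 - 10*sqrt(2)*m + 16*m + 16*sqrt(2)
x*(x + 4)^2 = x^3 + 8*x^2 + 16*x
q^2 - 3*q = q*(q - 3)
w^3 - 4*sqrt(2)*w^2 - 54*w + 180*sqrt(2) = (w - 6*sqrt(2))*(w - 3*sqrt(2))*(w + 5*sqrt(2))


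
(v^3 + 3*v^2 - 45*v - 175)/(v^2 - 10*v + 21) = (v^2 + 10*v + 25)/(v - 3)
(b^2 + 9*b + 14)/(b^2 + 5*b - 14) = (b + 2)/(b - 2)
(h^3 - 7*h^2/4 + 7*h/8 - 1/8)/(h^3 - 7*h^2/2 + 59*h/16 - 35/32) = 4*(4*h^2 - 5*h + 1)/(16*h^2 - 48*h + 35)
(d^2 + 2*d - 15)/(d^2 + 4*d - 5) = (d - 3)/(d - 1)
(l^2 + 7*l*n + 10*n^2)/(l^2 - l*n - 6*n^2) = (l + 5*n)/(l - 3*n)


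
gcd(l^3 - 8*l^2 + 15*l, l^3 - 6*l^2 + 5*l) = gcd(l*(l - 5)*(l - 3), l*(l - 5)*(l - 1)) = l^2 - 5*l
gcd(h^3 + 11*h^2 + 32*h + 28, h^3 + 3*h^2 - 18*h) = 1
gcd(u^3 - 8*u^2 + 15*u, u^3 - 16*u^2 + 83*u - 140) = u - 5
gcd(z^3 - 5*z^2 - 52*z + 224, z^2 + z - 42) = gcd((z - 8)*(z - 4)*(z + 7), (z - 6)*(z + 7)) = z + 7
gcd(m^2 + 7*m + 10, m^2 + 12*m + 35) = m + 5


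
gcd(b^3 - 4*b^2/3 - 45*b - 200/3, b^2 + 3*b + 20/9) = b + 5/3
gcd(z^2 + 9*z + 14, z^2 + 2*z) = z + 2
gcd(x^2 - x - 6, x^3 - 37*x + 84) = x - 3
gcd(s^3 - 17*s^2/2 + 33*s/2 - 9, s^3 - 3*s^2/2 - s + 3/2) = s^2 - 5*s/2 + 3/2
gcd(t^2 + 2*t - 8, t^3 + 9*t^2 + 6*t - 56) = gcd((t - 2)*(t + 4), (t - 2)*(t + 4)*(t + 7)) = t^2 + 2*t - 8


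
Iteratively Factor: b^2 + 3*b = (b + 3)*(b)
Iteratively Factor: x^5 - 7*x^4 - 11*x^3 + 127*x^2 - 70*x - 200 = (x - 2)*(x^4 - 5*x^3 - 21*x^2 + 85*x + 100) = (x - 2)*(x + 4)*(x^3 - 9*x^2 + 15*x + 25) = (x - 5)*(x - 2)*(x + 4)*(x^2 - 4*x - 5) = (x - 5)*(x - 2)*(x + 1)*(x + 4)*(x - 5)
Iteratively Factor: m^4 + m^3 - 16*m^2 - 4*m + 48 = (m - 2)*(m^3 + 3*m^2 - 10*m - 24) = (m - 2)*(m + 2)*(m^2 + m - 12) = (m - 2)*(m + 2)*(m + 4)*(m - 3)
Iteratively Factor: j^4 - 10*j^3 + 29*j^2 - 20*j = (j - 5)*(j^3 - 5*j^2 + 4*j) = (j - 5)*(j - 4)*(j^2 - j) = j*(j - 5)*(j - 4)*(j - 1)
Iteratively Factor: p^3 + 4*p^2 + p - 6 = (p + 2)*(p^2 + 2*p - 3) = (p + 2)*(p + 3)*(p - 1)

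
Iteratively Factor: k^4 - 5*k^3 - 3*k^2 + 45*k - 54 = (k - 3)*(k^3 - 2*k^2 - 9*k + 18) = (k - 3)^2*(k^2 + k - 6) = (k - 3)^2*(k + 3)*(k - 2)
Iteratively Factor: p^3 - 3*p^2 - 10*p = (p)*(p^2 - 3*p - 10) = p*(p + 2)*(p - 5)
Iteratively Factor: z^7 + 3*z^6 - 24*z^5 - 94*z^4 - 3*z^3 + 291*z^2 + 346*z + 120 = (z + 1)*(z^6 + 2*z^5 - 26*z^4 - 68*z^3 + 65*z^2 + 226*z + 120) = (z + 1)^2*(z^5 + z^4 - 27*z^3 - 41*z^2 + 106*z + 120) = (z - 2)*(z + 1)^2*(z^4 + 3*z^3 - 21*z^2 - 83*z - 60) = (z - 2)*(z + 1)^3*(z^3 + 2*z^2 - 23*z - 60) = (z - 5)*(z - 2)*(z + 1)^3*(z^2 + 7*z + 12) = (z - 5)*(z - 2)*(z + 1)^3*(z + 3)*(z + 4)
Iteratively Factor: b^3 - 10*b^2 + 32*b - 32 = (b - 4)*(b^2 - 6*b + 8) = (b - 4)*(b - 2)*(b - 4)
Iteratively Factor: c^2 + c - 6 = (c + 3)*(c - 2)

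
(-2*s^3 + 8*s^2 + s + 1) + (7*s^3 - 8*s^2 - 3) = 5*s^3 + s - 2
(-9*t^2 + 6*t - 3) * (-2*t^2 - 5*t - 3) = 18*t^4 + 33*t^3 + 3*t^2 - 3*t + 9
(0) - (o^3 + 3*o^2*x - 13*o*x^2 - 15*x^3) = -o^3 - 3*o^2*x + 13*o*x^2 + 15*x^3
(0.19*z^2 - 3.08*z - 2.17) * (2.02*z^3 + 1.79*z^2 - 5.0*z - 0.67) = 0.3838*z^5 - 5.8815*z^4 - 10.8466*z^3 + 11.3884*z^2 + 12.9136*z + 1.4539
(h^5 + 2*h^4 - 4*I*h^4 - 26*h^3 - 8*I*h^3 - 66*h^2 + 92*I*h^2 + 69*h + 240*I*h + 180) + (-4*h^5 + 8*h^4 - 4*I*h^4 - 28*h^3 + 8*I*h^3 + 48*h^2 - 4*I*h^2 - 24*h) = -3*h^5 + 10*h^4 - 8*I*h^4 - 54*h^3 - 18*h^2 + 88*I*h^2 + 45*h + 240*I*h + 180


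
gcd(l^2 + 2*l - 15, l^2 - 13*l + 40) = 1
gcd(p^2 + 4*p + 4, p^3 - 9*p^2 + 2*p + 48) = p + 2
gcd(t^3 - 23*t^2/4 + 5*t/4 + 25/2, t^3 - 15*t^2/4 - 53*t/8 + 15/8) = t - 5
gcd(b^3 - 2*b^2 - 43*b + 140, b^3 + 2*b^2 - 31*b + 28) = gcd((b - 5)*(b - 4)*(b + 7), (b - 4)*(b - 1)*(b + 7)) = b^2 + 3*b - 28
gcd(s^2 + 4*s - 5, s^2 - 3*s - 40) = s + 5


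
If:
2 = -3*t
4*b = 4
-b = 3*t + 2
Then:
No Solution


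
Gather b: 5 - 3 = 2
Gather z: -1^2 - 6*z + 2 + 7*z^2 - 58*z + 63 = 7*z^2 - 64*z + 64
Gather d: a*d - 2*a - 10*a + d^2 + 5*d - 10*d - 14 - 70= -12*a + d^2 + d*(a - 5) - 84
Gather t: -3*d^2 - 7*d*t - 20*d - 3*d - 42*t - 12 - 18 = -3*d^2 - 23*d + t*(-7*d - 42) - 30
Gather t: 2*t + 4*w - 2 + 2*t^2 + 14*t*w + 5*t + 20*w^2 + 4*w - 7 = 2*t^2 + t*(14*w + 7) + 20*w^2 + 8*w - 9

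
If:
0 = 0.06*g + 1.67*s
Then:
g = -27.8333333333333*s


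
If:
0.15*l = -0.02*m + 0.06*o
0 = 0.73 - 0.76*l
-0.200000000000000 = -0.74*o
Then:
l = 0.96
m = -6.39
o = 0.27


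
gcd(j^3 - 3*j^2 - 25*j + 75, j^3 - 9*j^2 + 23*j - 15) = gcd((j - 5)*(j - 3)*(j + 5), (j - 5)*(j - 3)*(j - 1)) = j^2 - 8*j + 15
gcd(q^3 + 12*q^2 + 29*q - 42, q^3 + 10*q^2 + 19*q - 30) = q^2 + 5*q - 6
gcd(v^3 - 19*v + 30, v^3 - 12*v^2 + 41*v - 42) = v^2 - 5*v + 6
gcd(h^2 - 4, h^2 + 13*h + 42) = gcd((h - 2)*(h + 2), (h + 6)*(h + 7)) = 1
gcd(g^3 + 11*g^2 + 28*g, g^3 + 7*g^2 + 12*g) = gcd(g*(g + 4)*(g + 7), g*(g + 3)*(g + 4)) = g^2 + 4*g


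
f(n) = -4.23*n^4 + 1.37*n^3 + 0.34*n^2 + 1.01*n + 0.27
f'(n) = -16.92*n^3 + 4.11*n^2 + 0.68*n + 1.01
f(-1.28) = -14.69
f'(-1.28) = 42.36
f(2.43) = -123.10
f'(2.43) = -215.85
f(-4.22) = -1442.39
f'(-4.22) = 1342.90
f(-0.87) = -3.68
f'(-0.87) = 14.67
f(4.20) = -1204.24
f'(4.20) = -1177.20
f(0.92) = -0.48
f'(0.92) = -8.06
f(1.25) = -5.59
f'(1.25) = -24.76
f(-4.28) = -1524.67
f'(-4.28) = 1399.96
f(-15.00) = -218705.88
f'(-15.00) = 58020.56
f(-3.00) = -379.32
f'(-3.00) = 492.80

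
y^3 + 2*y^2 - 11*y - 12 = (y - 3)*(y + 1)*(y + 4)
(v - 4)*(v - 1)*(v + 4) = v^3 - v^2 - 16*v + 16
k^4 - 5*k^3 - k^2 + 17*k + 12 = (k - 4)*(k - 3)*(k + 1)^2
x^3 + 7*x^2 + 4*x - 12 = (x - 1)*(x + 2)*(x + 6)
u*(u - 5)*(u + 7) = u^3 + 2*u^2 - 35*u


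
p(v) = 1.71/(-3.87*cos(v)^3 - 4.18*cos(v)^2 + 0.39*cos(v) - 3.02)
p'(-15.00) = 0.00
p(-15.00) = -0.42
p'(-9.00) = 0.07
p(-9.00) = -0.44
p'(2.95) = -0.06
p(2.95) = -0.45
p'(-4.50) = 0.26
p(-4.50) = -0.53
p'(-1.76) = -0.25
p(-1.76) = -0.53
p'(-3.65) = -0.06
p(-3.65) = -0.43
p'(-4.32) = 0.23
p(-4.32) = -0.48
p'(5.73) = 0.21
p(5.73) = -0.21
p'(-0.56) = 0.21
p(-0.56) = -0.21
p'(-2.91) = 0.07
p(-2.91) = -0.45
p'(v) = 1.71*(-11.61*sin(v)*cos(v)^2 - 8.36*sin(v)*cos(v) + 0.39*sin(v))/(-3.87*cos(v)^3 - 4.18*cos(v)^2 + 0.39*cos(v) - 3.02)^2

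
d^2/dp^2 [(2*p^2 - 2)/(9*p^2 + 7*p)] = 4*(-63*p^3 - 243*p^2 - 189*p - 49)/(p^3*(729*p^3 + 1701*p^2 + 1323*p + 343))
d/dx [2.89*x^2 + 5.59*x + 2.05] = 5.78*x + 5.59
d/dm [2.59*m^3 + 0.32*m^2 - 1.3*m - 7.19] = 7.77*m^2 + 0.64*m - 1.3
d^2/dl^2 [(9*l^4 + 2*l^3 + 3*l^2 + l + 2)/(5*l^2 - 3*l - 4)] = 2*(225*l^6 - 405*l^5 - 297*l^4 + 992*l^3 + 1266*l^2 + 66*l + 94)/(125*l^6 - 225*l^5 - 165*l^4 + 333*l^3 + 132*l^2 - 144*l - 64)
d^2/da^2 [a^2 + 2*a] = 2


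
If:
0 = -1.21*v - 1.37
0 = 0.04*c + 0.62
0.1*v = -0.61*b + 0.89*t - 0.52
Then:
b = 1.45901639344262*t - 0.666847310662512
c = -15.50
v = -1.13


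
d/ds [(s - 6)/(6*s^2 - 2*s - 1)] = (-6*s^2 + 72*s - 13)/(36*s^4 - 24*s^3 - 8*s^2 + 4*s + 1)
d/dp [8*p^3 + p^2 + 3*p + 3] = 24*p^2 + 2*p + 3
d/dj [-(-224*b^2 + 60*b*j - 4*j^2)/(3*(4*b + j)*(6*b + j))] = 4*b*(-920*b^2 - 64*b*j + 25*j^2)/(3*(576*b^4 + 480*b^3*j + 148*b^2*j^2 + 20*b*j^3 + j^4))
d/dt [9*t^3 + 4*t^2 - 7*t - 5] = 27*t^2 + 8*t - 7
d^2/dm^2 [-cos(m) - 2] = cos(m)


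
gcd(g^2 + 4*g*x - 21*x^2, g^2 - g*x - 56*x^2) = g + 7*x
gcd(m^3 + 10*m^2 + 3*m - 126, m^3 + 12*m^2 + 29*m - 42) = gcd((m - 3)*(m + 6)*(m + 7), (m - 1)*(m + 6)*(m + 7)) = m^2 + 13*m + 42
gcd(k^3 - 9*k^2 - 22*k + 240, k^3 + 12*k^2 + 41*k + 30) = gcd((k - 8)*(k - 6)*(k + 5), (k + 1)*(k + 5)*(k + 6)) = k + 5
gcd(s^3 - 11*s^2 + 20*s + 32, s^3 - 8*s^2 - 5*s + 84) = s - 4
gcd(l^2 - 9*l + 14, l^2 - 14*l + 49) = l - 7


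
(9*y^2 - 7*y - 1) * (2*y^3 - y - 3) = 18*y^5 - 14*y^4 - 11*y^3 - 20*y^2 + 22*y + 3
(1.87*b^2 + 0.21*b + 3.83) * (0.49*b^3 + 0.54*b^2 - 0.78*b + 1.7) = 0.9163*b^5 + 1.1127*b^4 + 0.5315*b^3 + 5.0834*b^2 - 2.6304*b + 6.511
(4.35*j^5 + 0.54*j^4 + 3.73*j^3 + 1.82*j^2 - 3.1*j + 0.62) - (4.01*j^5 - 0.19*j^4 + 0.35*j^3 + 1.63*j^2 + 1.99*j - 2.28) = 0.34*j^5 + 0.73*j^4 + 3.38*j^3 + 0.19*j^2 - 5.09*j + 2.9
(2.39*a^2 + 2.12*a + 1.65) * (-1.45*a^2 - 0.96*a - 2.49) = -3.4655*a^4 - 5.3684*a^3 - 10.3788*a^2 - 6.8628*a - 4.1085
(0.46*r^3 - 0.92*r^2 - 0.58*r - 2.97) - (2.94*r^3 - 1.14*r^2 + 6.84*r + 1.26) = -2.48*r^3 + 0.22*r^2 - 7.42*r - 4.23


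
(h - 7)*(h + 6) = h^2 - h - 42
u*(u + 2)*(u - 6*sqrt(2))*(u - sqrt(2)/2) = u^4 - 13*sqrt(2)*u^3/2 + 2*u^3 - 13*sqrt(2)*u^2 + 6*u^2 + 12*u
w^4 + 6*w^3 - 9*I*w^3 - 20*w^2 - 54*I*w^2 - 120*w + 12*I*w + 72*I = (w + 6)*(w - 6*I)*(w - 2*I)*(w - I)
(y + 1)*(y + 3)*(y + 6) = y^3 + 10*y^2 + 27*y + 18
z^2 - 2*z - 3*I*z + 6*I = (z - 2)*(z - 3*I)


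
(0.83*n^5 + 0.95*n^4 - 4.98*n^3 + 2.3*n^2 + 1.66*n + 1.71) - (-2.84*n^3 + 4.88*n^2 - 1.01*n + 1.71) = 0.83*n^5 + 0.95*n^4 - 2.14*n^3 - 2.58*n^2 + 2.67*n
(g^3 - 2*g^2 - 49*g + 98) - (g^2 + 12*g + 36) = g^3 - 3*g^2 - 61*g + 62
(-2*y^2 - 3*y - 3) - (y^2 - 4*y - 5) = -3*y^2 + y + 2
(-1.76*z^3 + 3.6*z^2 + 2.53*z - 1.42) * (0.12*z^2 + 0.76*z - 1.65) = -0.2112*z^5 - 0.9056*z^4 + 5.9436*z^3 - 4.1876*z^2 - 5.2537*z + 2.343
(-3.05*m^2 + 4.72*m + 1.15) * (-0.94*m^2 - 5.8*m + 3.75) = 2.867*m^4 + 13.2532*m^3 - 39.8945*m^2 + 11.03*m + 4.3125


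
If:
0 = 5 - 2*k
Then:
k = 5/2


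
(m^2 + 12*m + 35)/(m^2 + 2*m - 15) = (m + 7)/(m - 3)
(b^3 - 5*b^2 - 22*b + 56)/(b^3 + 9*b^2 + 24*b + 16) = (b^2 - 9*b + 14)/(b^2 + 5*b + 4)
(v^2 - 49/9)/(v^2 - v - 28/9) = (3*v + 7)/(3*v + 4)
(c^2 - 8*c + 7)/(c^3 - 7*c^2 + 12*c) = (c^2 - 8*c + 7)/(c*(c^2 - 7*c + 12))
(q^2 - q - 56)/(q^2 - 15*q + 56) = (q + 7)/(q - 7)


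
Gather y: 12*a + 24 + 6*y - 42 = 12*a + 6*y - 18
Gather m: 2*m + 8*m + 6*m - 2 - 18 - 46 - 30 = 16*m - 96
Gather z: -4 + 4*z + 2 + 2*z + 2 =6*z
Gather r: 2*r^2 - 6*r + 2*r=2*r^2 - 4*r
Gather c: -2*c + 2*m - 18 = -2*c + 2*m - 18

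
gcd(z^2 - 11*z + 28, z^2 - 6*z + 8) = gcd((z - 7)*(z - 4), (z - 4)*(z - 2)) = z - 4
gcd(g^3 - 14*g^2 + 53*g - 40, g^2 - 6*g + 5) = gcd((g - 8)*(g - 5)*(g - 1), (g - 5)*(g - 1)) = g^2 - 6*g + 5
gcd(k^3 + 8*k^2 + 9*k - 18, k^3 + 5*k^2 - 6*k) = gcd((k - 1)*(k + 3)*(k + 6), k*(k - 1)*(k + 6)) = k^2 + 5*k - 6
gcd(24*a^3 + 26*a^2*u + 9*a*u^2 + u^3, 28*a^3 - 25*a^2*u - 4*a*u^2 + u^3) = 4*a + u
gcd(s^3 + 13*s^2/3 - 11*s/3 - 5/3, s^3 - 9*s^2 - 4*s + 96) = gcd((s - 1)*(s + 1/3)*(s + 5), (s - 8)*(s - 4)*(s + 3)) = 1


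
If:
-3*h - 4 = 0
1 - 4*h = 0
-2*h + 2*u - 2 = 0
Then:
No Solution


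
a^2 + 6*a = a*(a + 6)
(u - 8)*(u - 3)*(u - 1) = u^3 - 12*u^2 + 35*u - 24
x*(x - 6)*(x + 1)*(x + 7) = x^4 + 2*x^3 - 41*x^2 - 42*x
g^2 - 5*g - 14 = (g - 7)*(g + 2)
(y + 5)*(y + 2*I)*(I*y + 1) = I*y^3 - y^2 + 5*I*y^2 - 5*y + 2*I*y + 10*I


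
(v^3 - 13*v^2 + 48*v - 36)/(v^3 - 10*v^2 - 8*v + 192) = (v^2 - 7*v + 6)/(v^2 - 4*v - 32)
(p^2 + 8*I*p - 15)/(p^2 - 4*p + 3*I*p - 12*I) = (p + 5*I)/(p - 4)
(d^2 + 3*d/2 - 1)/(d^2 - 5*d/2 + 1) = (d + 2)/(d - 2)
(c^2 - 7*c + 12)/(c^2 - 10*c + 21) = (c - 4)/(c - 7)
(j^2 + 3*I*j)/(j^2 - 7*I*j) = (j + 3*I)/(j - 7*I)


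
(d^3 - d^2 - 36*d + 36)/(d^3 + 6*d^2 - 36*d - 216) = (d - 1)/(d + 6)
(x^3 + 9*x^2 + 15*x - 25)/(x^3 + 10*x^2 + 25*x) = (x - 1)/x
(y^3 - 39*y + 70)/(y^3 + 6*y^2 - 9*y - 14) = (y - 5)/(y + 1)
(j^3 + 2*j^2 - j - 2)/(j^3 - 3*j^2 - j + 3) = (j + 2)/(j - 3)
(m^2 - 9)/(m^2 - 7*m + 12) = (m + 3)/(m - 4)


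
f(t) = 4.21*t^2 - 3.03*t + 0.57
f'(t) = 8.42*t - 3.03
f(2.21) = 14.44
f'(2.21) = 15.58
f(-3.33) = 57.34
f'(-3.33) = -31.07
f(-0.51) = 3.21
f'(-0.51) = -7.32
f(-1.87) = 20.96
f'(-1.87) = -18.78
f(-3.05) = 48.98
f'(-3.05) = -28.71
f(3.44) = 39.97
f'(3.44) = 25.93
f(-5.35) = 137.28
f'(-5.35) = -48.08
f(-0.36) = 2.21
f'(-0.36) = -6.06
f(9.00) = 314.31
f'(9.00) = 72.75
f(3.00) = 29.37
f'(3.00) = 22.23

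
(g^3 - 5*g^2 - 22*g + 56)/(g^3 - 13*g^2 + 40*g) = (g^3 - 5*g^2 - 22*g + 56)/(g*(g^2 - 13*g + 40))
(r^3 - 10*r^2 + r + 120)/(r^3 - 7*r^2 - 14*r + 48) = (r - 5)/(r - 2)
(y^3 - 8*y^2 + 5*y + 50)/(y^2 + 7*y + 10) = (y^2 - 10*y + 25)/(y + 5)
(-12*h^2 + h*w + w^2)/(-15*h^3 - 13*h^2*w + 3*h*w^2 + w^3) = (4*h + w)/(5*h^2 + 6*h*w + w^2)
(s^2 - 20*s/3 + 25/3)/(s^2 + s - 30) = (s - 5/3)/(s + 6)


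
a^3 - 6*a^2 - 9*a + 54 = (a - 6)*(a - 3)*(a + 3)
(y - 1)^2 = y^2 - 2*y + 1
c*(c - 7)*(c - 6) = c^3 - 13*c^2 + 42*c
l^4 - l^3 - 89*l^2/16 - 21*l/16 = l*(l - 3)*(l + 1/4)*(l + 7/4)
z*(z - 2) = z^2 - 2*z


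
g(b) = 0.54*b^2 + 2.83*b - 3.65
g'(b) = 1.08*b + 2.83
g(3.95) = 15.95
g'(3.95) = 7.10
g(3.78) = 14.76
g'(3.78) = 6.91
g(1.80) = 3.19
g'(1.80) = 4.77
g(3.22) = 11.06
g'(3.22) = 6.31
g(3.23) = 11.12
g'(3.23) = 6.32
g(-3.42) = -7.01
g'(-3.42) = -0.86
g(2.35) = 5.98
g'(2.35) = 5.37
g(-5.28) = -3.54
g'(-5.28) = -2.87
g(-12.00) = 40.15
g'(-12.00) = -10.13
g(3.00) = 9.70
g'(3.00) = 6.07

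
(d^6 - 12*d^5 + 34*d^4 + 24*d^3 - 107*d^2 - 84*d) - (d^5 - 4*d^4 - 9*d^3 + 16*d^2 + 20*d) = d^6 - 13*d^5 + 38*d^4 + 33*d^3 - 123*d^2 - 104*d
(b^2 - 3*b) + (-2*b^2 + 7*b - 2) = -b^2 + 4*b - 2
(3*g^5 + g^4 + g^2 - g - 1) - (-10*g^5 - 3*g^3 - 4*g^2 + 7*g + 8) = 13*g^5 + g^4 + 3*g^3 + 5*g^2 - 8*g - 9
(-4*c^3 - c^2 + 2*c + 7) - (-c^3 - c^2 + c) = -3*c^3 + c + 7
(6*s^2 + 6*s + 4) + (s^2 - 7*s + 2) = 7*s^2 - s + 6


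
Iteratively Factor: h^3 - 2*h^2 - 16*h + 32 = (h - 2)*(h^2 - 16) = (h - 2)*(h + 4)*(h - 4)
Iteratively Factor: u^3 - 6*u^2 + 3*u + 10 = (u + 1)*(u^2 - 7*u + 10) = (u - 2)*(u + 1)*(u - 5)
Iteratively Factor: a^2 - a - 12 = (a + 3)*(a - 4)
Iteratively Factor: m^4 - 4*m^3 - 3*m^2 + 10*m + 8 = (m + 1)*(m^3 - 5*m^2 + 2*m + 8) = (m - 2)*(m + 1)*(m^2 - 3*m - 4) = (m - 4)*(m - 2)*(m + 1)*(m + 1)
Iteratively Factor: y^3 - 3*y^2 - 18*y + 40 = (y + 4)*(y^2 - 7*y + 10) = (y - 5)*(y + 4)*(y - 2)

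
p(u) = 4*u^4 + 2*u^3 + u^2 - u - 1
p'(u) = 16*u^3 + 6*u^2 + 2*u - 1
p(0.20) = -1.14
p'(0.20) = -0.23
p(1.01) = 5.23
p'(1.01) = 23.63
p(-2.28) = 90.87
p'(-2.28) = -164.01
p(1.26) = 13.41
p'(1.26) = 43.05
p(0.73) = 0.72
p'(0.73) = 9.88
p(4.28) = 1512.10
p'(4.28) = 1371.91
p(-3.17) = 352.43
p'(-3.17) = -456.73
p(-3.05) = 300.75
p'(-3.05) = -405.25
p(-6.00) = 4793.00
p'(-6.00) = -3253.00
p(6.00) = 5645.00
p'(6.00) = 3683.00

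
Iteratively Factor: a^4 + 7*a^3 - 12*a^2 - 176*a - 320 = (a + 4)*(a^3 + 3*a^2 - 24*a - 80) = (a - 5)*(a + 4)*(a^2 + 8*a + 16) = (a - 5)*(a + 4)^2*(a + 4)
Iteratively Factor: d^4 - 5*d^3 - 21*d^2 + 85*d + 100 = (d + 4)*(d^3 - 9*d^2 + 15*d + 25) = (d - 5)*(d + 4)*(d^2 - 4*d - 5) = (d - 5)*(d + 1)*(d + 4)*(d - 5)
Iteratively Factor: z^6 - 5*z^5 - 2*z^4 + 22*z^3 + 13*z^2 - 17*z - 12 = (z - 4)*(z^5 - z^4 - 6*z^3 - 2*z^2 + 5*z + 3) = (z - 4)*(z + 1)*(z^4 - 2*z^3 - 4*z^2 + 2*z + 3) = (z - 4)*(z - 3)*(z + 1)*(z^3 + z^2 - z - 1) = (z - 4)*(z - 3)*(z + 1)^2*(z^2 - 1) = (z - 4)*(z - 3)*(z - 1)*(z + 1)^2*(z + 1)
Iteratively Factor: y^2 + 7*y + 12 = (y + 4)*(y + 3)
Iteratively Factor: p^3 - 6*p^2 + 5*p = (p - 1)*(p^2 - 5*p) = (p - 5)*(p - 1)*(p)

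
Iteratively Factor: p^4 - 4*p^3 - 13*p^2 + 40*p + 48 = (p - 4)*(p^3 - 13*p - 12) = (p - 4)*(p + 1)*(p^2 - p - 12) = (p - 4)*(p + 1)*(p + 3)*(p - 4)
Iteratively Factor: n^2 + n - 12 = (n + 4)*(n - 3)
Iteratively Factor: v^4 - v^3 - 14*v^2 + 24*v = (v - 3)*(v^3 + 2*v^2 - 8*v) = v*(v - 3)*(v^2 + 2*v - 8) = v*(v - 3)*(v + 4)*(v - 2)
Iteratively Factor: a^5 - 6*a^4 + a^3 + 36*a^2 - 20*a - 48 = (a + 2)*(a^4 - 8*a^3 + 17*a^2 + 2*a - 24) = (a + 1)*(a + 2)*(a^3 - 9*a^2 + 26*a - 24) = (a - 2)*(a + 1)*(a + 2)*(a^2 - 7*a + 12) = (a - 4)*(a - 2)*(a + 1)*(a + 2)*(a - 3)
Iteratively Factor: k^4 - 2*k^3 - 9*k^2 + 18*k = (k - 2)*(k^3 - 9*k) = (k - 3)*(k - 2)*(k^2 + 3*k) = (k - 3)*(k - 2)*(k + 3)*(k)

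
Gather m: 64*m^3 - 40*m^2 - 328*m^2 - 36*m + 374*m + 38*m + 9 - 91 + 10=64*m^3 - 368*m^2 + 376*m - 72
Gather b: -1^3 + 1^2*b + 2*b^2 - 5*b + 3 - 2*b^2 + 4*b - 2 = 0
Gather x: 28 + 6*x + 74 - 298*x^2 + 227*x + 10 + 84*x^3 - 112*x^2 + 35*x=84*x^3 - 410*x^2 + 268*x + 112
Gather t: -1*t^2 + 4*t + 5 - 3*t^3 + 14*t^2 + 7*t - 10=-3*t^3 + 13*t^2 + 11*t - 5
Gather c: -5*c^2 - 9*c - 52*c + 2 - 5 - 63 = -5*c^2 - 61*c - 66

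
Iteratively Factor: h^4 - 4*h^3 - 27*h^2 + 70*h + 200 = (h + 4)*(h^3 - 8*h^2 + 5*h + 50) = (h - 5)*(h + 4)*(h^2 - 3*h - 10) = (h - 5)*(h + 2)*(h + 4)*(h - 5)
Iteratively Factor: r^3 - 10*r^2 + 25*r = (r)*(r^2 - 10*r + 25) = r*(r - 5)*(r - 5)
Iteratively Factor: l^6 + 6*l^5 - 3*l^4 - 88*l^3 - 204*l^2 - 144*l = (l + 3)*(l^5 + 3*l^4 - 12*l^3 - 52*l^2 - 48*l) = (l - 4)*(l + 3)*(l^4 + 7*l^3 + 16*l^2 + 12*l) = l*(l - 4)*(l + 3)*(l^3 + 7*l^2 + 16*l + 12) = l*(l - 4)*(l + 3)^2*(l^2 + 4*l + 4) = l*(l - 4)*(l + 2)*(l + 3)^2*(l + 2)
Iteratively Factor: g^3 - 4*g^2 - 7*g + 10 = (g + 2)*(g^2 - 6*g + 5) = (g - 1)*(g + 2)*(g - 5)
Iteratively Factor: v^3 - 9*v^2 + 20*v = (v - 5)*(v^2 - 4*v) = v*(v - 5)*(v - 4)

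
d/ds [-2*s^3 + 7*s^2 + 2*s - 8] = -6*s^2 + 14*s + 2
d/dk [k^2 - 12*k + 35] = 2*k - 12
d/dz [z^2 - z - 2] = 2*z - 1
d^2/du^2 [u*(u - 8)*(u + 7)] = 6*u - 2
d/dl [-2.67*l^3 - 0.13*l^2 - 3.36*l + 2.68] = -8.01*l^2 - 0.26*l - 3.36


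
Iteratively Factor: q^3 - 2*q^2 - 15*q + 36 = (q - 3)*(q^2 + q - 12) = (q - 3)^2*(q + 4)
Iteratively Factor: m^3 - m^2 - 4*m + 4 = (m - 2)*(m^2 + m - 2) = (m - 2)*(m + 2)*(m - 1)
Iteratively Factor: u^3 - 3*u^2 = (u)*(u^2 - 3*u) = u*(u - 3)*(u)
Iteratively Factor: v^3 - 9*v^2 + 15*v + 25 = (v - 5)*(v^2 - 4*v - 5) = (v - 5)^2*(v + 1)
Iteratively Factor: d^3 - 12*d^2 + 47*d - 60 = (d - 4)*(d^2 - 8*d + 15) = (d - 4)*(d - 3)*(d - 5)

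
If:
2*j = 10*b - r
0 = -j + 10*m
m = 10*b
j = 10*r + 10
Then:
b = 1/200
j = 1/2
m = 1/20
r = -19/20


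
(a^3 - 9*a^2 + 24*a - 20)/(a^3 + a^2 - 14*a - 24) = (a^3 - 9*a^2 + 24*a - 20)/(a^3 + a^2 - 14*a - 24)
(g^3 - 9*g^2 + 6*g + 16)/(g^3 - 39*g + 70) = (g^2 - 7*g - 8)/(g^2 + 2*g - 35)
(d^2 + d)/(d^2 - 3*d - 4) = d/(d - 4)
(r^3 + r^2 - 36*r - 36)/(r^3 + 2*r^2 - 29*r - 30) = (r - 6)/(r - 5)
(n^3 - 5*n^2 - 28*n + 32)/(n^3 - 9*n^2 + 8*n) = (n + 4)/n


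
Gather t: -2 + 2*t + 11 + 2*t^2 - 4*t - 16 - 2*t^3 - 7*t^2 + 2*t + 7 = -2*t^3 - 5*t^2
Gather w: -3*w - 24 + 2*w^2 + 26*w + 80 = 2*w^2 + 23*w + 56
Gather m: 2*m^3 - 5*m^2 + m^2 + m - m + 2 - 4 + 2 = 2*m^3 - 4*m^2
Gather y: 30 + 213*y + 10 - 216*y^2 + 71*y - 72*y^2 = -288*y^2 + 284*y + 40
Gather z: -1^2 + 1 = 0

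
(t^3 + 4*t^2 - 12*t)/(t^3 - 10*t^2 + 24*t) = (t^2 + 4*t - 12)/(t^2 - 10*t + 24)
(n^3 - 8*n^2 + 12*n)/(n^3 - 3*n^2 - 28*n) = (-n^2 + 8*n - 12)/(-n^2 + 3*n + 28)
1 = 1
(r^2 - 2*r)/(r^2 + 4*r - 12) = r/(r + 6)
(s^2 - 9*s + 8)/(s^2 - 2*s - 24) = (-s^2 + 9*s - 8)/(-s^2 + 2*s + 24)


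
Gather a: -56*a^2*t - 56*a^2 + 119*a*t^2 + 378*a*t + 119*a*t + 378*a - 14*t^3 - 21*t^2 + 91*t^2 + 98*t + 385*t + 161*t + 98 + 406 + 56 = a^2*(-56*t - 56) + a*(119*t^2 + 497*t + 378) - 14*t^3 + 70*t^2 + 644*t + 560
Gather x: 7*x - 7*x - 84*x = -84*x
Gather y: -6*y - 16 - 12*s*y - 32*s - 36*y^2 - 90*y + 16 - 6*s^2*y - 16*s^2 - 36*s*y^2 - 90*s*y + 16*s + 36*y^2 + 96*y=-16*s^2 - 36*s*y^2 - 16*s + y*(-6*s^2 - 102*s)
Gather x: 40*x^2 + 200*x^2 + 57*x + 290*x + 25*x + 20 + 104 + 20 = 240*x^2 + 372*x + 144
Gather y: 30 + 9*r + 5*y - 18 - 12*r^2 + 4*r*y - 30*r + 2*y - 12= -12*r^2 - 21*r + y*(4*r + 7)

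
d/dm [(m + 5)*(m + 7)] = 2*m + 12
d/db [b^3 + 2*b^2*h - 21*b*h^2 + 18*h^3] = 3*b^2 + 4*b*h - 21*h^2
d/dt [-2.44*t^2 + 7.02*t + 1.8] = 7.02 - 4.88*t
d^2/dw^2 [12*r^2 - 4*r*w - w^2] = -2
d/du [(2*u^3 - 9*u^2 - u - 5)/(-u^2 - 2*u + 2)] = (-2*u^4 - 8*u^3 + 29*u^2 - 46*u - 12)/(u^4 + 4*u^3 - 8*u + 4)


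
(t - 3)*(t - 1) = t^2 - 4*t + 3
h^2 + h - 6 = (h - 2)*(h + 3)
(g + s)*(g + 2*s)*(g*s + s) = g^3*s + 3*g^2*s^2 + g^2*s + 2*g*s^3 + 3*g*s^2 + 2*s^3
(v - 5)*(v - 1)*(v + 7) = v^3 + v^2 - 37*v + 35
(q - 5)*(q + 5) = q^2 - 25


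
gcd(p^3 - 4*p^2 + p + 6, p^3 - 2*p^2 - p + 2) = p^2 - p - 2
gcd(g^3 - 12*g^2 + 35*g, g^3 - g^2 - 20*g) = g^2 - 5*g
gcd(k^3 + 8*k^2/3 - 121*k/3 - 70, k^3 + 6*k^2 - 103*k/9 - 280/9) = k^2 + 26*k/3 + 35/3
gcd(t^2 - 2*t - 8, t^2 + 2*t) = t + 2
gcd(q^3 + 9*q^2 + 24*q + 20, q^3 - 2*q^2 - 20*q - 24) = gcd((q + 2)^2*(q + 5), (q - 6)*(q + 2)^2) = q^2 + 4*q + 4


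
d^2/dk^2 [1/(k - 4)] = 2/(k - 4)^3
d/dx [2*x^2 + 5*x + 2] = 4*x + 5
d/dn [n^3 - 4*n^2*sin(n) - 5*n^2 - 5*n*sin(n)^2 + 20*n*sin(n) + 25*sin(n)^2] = -4*n^2*cos(n) + 3*n^2 - 8*n*sin(n) - 5*n*sin(2*n) + 20*n*cos(n) - 10*n - 5*sin(n)^2 + 20*sin(n) + 25*sin(2*n)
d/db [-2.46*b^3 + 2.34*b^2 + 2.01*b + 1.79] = -7.38*b^2 + 4.68*b + 2.01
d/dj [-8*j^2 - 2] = -16*j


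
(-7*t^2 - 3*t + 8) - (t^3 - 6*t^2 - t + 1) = -t^3 - t^2 - 2*t + 7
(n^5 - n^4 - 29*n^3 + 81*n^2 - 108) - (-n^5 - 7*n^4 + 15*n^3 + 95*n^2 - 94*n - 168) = 2*n^5 + 6*n^4 - 44*n^3 - 14*n^2 + 94*n + 60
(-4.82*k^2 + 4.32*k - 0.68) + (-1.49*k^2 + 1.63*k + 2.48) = -6.31*k^2 + 5.95*k + 1.8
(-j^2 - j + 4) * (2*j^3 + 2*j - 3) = -2*j^5 - 2*j^4 + 6*j^3 + j^2 + 11*j - 12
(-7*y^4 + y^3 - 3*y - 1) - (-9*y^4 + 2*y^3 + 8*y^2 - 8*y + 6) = 2*y^4 - y^3 - 8*y^2 + 5*y - 7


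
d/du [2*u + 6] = 2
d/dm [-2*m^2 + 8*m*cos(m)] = -8*m*sin(m) - 4*m + 8*cos(m)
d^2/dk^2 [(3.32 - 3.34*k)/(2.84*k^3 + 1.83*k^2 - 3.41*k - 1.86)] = (-161.634624*k^5 + 217.181616*k^4 + 189.01282*k^3 - 337.921752*k^2 - 87.29352*k + 142.180384)/(22.906304*k^9 + 44.280144*k^8 - 53.97846*k^7 - 145.212273*k^6 + 6.811413*k^5 + 153.229311*k^4 + 59.465719*k^3 - 45.891594*k^2 - 35.391708*k - 6.434856)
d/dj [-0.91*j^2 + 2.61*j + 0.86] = 2.61 - 1.82*j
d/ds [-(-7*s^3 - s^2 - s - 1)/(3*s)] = (14*s^3 + s^2 - 1)/(3*s^2)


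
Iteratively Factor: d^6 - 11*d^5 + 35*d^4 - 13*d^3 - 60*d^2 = (d)*(d^5 - 11*d^4 + 35*d^3 - 13*d^2 - 60*d) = d*(d - 5)*(d^4 - 6*d^3 + 5*d^2 + 12*d) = d*(d - 5)*(d + 1)*(d^3 - 7*d^2 + 12*d) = d^2*(d - 5)*(d + 1)*(d^2 - 7*d + 12) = d^2*(d - 5)*(d - 3)*(d + 1)*(d - 4)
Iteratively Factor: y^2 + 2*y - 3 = (y - 1)*(y + 3)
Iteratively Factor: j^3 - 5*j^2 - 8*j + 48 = (j + 3)*(j^2 - 8*j + 16) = (j - 4)*(j + 3)*(j - 4)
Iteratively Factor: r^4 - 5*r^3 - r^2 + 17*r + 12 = (r + 1)*(r^3 - 6*r^2 + 5*r + 12) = (r - 3)*(r + 1)*(r^2 - 3*r - 4) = (r - 3)*(r + 1)^2*(r - 4)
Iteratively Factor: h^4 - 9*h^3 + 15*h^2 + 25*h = (h - 5)*(h^3 - 4*h^2 - 5*h) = h*(h - 5)*(h^2 - 4*h - 5) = h*(h - 5)*(h + 1)*(h - 5)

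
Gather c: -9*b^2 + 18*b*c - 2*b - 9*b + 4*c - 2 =-9*b^2 - 11*b + c*(18*b + 4) - 2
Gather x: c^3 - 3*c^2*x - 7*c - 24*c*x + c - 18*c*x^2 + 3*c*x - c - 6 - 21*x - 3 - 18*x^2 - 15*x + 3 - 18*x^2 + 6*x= c^3 - 7*c + x^2*(-18*c - 36) + x*(-3*c^2 - 21*c - 30) - 6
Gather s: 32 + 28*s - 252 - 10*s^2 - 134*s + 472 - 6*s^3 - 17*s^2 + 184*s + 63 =-6*s^3 - 27*s^2 + 78*s + 315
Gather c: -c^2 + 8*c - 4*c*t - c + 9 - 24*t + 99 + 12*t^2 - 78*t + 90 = -c^2 + c*(7 - 4*t) + 12*t^2 - 102*t + 198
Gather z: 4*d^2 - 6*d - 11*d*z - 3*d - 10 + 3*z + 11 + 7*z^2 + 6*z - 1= 4*d^2 - 9*d + 7*z^2 + z*(9 - 11*d)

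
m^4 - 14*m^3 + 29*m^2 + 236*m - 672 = (m - 8)*(m - 7)*(m - 3)*(m + 4)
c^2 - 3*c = c*(c - 3)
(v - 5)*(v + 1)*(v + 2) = v^3 - 2*v^2 - 13*v - 10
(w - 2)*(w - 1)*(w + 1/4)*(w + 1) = w^4 - 7*w^3/4 - 3*w^2/2 + 7*w/4 + 1/2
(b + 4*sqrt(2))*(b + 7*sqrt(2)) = b^2 + 11*sqrt(2)*b + 56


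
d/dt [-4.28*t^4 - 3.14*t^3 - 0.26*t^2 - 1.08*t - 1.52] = -17.12*t^3 - 9.42*t^2 - 0.52*t - 1.08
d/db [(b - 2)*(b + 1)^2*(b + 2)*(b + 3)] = 5*b^4 + 20*b^3 + 9*b^2 - 34*b - 28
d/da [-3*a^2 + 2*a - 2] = 2 - 6*a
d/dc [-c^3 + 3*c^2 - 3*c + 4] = -3*c^2 + 6*c - 3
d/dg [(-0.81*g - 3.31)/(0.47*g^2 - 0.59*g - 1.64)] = (0.3807*g^2 + 3.1114*g - 0.6245)/(0.2209*g^4 - 0.5546*g^3 - 1.1935*g^2 + 1.9352*g + 2.6896)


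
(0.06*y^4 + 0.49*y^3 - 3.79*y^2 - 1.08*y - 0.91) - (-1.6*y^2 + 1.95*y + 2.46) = 0.06*y^4 + 0.49*y^3 - 2.19*y^2 - 3.03*y - 3.37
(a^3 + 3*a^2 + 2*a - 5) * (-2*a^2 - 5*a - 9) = -2*a^5 - 11*a^4 - 28*a^3 - 27*a^2 + 7*a + 45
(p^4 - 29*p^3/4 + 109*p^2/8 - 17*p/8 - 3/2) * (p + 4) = p^5 - 13*p^4/4 - 123*p^3/8 + 419*p^2/8 - 10*p - 6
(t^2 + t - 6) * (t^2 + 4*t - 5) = t^4 + 5*t^3 - 7*t^2 - 29*t + 30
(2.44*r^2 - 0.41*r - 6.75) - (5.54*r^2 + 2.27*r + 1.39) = -3.1*r^2 - 2.68*r - 8.14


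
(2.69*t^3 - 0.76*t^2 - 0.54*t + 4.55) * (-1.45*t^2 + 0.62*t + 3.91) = -3.9005*t^5 + 2.7698*t^4 + 10.8297*t^3 - 9.9039*t^2 + 0.7096*t + 17.7905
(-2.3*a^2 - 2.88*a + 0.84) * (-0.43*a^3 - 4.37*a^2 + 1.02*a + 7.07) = 0.989*a^5 + 11.2894*a^4 + 9.8784*a^3 - 22.8694*a^2 - 19.5048*a + 5.9388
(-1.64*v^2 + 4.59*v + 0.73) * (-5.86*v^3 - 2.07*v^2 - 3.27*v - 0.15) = 9.6104*v^5 - 23.5026*v^4 - 8.4163*v^3 - 16.2744*v^2 - 3.0756*v - 0.1095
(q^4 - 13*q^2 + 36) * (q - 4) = q^5 - 4*q^4 - 13*q^3 + 52*q^2 + 36*q - 144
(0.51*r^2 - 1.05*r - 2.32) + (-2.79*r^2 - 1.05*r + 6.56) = -2.28*r^2 - 2.1*r + 4.24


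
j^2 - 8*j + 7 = (j - 7)*(j - 1)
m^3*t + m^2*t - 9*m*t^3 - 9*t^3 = (m - 3*t)*(m + 3*t)*(m*t + t)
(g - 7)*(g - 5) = g^2 - 12*g + 35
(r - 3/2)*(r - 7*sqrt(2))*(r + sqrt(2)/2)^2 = r^4 - 6*sqrt(2)*r^3 - 3*r^3/2 - 27*r^2/2 + 9*sqrt(2)*r^2 - 7*sqrt(2)*r/2 + 81*r/4 + 21*sqrt(2)/4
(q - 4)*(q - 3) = q^2 - 7*q + 12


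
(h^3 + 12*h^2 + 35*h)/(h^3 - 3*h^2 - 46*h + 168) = h*(h + 5)/(h^2 - 10*h + 24)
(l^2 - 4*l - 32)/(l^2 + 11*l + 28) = (l - 8)/(l + 7)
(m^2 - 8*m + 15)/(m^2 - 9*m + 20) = (m - 3)/(m - 4)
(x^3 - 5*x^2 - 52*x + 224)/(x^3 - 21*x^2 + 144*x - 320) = (x^2 + 3*x - 28)/(x^2 - 13*x + 40)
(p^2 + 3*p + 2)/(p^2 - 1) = (p + 2)/(p - 1)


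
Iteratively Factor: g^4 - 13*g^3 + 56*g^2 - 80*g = (g)*(g^3 - 13*g^2 + 56*g - 80) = g*(g - 5)*(g^2 - 8*g + 16) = g*(g - 5)*(g - 4)*(g - 4)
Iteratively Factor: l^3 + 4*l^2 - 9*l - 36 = (l + 3)*(l^2 + l - 12) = (l + 3)*(l + 4)*(l - 3)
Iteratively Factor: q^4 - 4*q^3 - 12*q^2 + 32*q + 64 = (q - 4)*(q^3 - 12*q - 16) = (q - 4)^2*(q^2 + 4*q + 4) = (q - 4)^2*(q + 2)*(q + 2)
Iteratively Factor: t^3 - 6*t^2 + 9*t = (t - 3)*(t^2 - 3*t) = (t - 3)^2*(t)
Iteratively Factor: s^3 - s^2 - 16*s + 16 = (s - 4)*(s^2 + 3*s - 4) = (s - 4)*(s + 4)*(s - 1)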